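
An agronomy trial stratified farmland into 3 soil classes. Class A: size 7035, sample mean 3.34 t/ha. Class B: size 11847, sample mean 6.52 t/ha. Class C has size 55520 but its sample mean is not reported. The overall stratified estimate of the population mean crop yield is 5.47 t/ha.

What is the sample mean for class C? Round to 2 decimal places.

5.52

Σ Nₕx̄ₕ = N·μ, so 55520·x̄_C = 74402·5.47 − (7035·3.34 + 11847·6.52).
= 406978.94 − 100739.34 = 306239.6.
x̄_C = 306239.6 / 55520 = 5.5158... → 5.52.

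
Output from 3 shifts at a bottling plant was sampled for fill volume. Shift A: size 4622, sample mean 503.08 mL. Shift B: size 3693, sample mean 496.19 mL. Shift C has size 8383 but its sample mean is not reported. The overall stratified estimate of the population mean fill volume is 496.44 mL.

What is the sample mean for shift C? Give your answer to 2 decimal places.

N = 4622 + 3693 + 8383 = 16698.
Overall total = μ·N = 496.44·16698 = 8289555.12.
Subtract the known strata: 4622·503.08 + 3693·496.19 = 4157665.43.
Remaining total for shift C: 8289555.12 − 4157665.43 = 4131889.69.
Divide by its size: 4131889.69 / 8383 = 492.8891... → 492.89.

492.89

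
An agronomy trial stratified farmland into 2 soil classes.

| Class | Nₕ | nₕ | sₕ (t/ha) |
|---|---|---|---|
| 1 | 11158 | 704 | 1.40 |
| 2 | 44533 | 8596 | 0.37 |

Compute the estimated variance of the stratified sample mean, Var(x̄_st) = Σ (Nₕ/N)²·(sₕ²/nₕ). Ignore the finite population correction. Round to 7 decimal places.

0.0001219

N = 55691; Wₕ = Nₕ/N.
class 1: (11158/55691)²·1.40²/704 = 0.0001117599
class 2: (44533/55691)²·0.37²/8596 = 0.0000101836
Sum = 0.0001219435 → 0.0001219.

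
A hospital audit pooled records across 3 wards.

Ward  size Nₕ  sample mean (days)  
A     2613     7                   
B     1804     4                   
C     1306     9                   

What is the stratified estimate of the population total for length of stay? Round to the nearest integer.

Estimate total by summing Nₕ·x̄ₕ over strata.
2613·7 + 1804·4 + 1306·9 = 18291 + 7216 + 11754 = 37261.

37261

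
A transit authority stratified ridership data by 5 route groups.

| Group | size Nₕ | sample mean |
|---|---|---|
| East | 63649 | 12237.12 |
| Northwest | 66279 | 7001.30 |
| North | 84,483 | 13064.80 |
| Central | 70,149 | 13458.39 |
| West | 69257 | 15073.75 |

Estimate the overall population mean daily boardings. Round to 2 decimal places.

N = 353817; weights Wₕ = Nₕ/N = (0.1799, 0.1873, 0.2388, 0.1983, 0.1957).
x̄_st = Σ Wₕ·x̄ₕ = 0.1799·12237.12 + 0.1873·7001.30 + 0.2388·13064.80 + 0.1983·13458.39 + 0.1957·15073.75 ≈ 12251.3288...
→ 12251.33.

12251.33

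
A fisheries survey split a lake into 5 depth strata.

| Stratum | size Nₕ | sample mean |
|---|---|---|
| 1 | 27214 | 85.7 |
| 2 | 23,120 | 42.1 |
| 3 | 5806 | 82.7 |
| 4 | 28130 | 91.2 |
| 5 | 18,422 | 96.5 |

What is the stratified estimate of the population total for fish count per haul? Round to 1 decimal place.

8128927.0

1: 27214·85.7 = 2332239.8
2: 23120·42.1 = 973352
3: 5806·82.7 = 480156.2
4: 28130·91.2 = 2565456
5: 18422·96.5 = 1777723
τ̂ = Σ Nₕx̄ₕ = 8128927.0.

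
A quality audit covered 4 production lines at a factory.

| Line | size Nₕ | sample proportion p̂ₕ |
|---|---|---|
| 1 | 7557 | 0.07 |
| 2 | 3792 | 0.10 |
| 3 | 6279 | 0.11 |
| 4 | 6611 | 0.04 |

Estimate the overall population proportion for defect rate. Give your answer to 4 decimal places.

0.0769

Wₕ = Nₕ/N with N = 24239: 0.3118, 0.1564, 0.2590, 0.2727.
p̂_st = 0.3118·0.07 + 0.1564·0.10 + 0.2590·0.11 + 0.2727·0.04 ≈ 0.076873... → 0.0769.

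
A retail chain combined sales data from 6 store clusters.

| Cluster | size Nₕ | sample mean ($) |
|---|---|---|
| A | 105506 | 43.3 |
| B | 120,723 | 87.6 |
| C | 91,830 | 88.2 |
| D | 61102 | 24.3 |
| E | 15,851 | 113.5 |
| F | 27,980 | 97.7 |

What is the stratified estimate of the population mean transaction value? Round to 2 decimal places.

69.18

N = 105506 + 120723 + 91830 + 61102 + 15851 + 27980 = 422992.
Weight each subgroup mean by Nₕ/N and sum.
Σ Nₕx̄ₕ = 105506·43.3 + 120723·87.6 + 91830·88.2 + 61102·24.3 + 15851·113.5 + 27980·97.7 = 4568409.8 + 10575334.8 + 8099406 + 1484778.6 + 1799088.5 + 2733646 = 29260663.7.
Divide by N: 29260663.7 / 422992 = 69.1755... → 69.18.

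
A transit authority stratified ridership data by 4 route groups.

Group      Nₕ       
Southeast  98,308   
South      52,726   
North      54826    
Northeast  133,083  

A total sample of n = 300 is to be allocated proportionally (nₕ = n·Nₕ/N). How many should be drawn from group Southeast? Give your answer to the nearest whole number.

87

N = 98308 + 52726 + 54826 + 133083 = 338943.
n_Southeast = 300·98308/338943 = 87.013... → 87.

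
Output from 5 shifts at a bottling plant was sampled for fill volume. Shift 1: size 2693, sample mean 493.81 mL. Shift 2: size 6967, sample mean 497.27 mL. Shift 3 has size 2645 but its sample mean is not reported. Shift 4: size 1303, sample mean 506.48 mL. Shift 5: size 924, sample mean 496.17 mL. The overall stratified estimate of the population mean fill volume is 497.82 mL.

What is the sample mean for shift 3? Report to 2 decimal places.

N = 2693 + 6967 + 2645 + 1303 + 924 = 14532.
Overall total = μ·N = 497.82·14532 = 7234320.24.
Subtract the known strata: 2693·493.81 + 6967·497.27 + 1303·506.48 + 924·496.17 = 5912714.94.
Remaining total for shift 3: 7234320.24 − 5912714.94 = 1321605.3.
Divide by its size: 1321605.3 / 2645 = 499.6617... → 499.66.

499.66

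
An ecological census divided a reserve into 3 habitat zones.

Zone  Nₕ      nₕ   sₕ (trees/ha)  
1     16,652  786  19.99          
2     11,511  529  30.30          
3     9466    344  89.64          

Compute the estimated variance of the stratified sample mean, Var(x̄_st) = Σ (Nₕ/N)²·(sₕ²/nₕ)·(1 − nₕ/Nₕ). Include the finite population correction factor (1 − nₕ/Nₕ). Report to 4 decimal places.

N = 37629. Term for each stratum: Wₕ²sₕ²/nₕ·(1−nₕ/Nₕ).
Var(x̄_st) = 0.0948618 + 0.1549454 + 1.4244804 = 1.6742876 → 1.6743.

1.6743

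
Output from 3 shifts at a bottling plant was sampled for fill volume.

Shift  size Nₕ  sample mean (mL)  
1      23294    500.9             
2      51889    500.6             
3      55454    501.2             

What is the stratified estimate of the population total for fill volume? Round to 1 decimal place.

Estimate total by summing Nₕ·x̄ₕ over strata.
23294·500.9 + 51889·500.6 + 55454·501.2 = 11667964.6 + 25975633.4 + 27793544.8 = 65437142.8.

65437142.8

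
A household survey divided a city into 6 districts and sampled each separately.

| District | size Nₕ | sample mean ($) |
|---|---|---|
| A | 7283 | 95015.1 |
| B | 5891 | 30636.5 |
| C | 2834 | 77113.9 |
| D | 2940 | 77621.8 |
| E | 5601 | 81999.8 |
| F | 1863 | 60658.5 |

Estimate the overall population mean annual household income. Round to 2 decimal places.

71615.60

N = 26412; weights Wₕ = Nₕ/N = (0.2757, 0.2230, 0.1073, 0.1113, 0.2121, 0.0705).
x̄_st = Σ Wₕ·x̄ₕ = 0.2757·95015.1 + 0.2230·30636.5 + 0.1073·77113.9 + 0.1113·77621.8 + 0.2121·81999.8 + 0.0705·60658.5 ≈ 71615.5969...
→ 71615.60.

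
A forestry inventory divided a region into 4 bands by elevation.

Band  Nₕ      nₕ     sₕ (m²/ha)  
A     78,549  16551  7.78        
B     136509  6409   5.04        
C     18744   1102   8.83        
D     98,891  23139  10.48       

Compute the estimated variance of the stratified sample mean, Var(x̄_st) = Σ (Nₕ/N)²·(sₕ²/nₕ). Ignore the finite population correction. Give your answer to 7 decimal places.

0.0015151

N = 332693. Term for each stratum: Wₕ²sₕ²/nₕ.
Var(x̄_st) = 0.0002038586 + 0.0006672768 + 0.0002245831 + 0.0004193766 = 0.0015150951 → 0.0015151.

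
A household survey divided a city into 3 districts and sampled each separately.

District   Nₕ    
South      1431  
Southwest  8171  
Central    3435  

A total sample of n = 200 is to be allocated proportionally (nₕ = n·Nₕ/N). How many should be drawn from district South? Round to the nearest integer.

N = 1431 + 8171 + 3435 = 13037.
n_South = 200·1431/13037 = 21.953... → 22.

22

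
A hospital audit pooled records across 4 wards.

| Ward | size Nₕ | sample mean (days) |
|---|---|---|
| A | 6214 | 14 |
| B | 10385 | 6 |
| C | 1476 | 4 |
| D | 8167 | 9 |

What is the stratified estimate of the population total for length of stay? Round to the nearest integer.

A: 6214·14 = 86996
B: 10385·6 = 62310
C: 1476·4 = 5904
D: 8167·9 = 73503
τ̂ = Σ Nₕx̄ₕ = 228713.

228713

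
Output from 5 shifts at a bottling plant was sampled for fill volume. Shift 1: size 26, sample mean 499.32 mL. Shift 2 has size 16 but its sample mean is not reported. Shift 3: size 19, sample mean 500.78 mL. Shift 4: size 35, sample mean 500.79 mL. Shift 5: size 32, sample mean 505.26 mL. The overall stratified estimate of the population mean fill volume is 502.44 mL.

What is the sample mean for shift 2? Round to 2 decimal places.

507.45

Σ Nₕx̄ₕ = N·μ, so 16·x̄_2 = 128·502.44 − (26·499.32 + 19·500.78 + 35·500.79 + 32·505.26).
= 64312.32 − 56193.11 = 8119.21.
x̄_2 = 8119.21 / 16 = 507.4506... → 507.45.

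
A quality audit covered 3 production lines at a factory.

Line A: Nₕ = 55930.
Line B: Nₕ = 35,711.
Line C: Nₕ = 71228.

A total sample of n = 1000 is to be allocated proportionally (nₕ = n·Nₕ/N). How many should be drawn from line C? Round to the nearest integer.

437

Share of line C = 71228/162869 = 0.43733.
Allocate 1000 × 0.43733 = 437.333... → 437.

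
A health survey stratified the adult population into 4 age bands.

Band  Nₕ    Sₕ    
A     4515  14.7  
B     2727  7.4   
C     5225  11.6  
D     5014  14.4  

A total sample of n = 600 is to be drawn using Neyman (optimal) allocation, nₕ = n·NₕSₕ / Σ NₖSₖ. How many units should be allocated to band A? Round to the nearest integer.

182

A: NₕSₕ = 4515·14.7 = 66370.5
B: NₕSₕ = 2727·7.4 = 20179.8
C: NₕSₕ = 5225·11.6 = 60610
D: NₕSₕ = 5014·14.4 = 72201.6
Σ NₕSₕ = 219361.9.
n_A = 600·66370.5/219361.9 = 181.537... → 182.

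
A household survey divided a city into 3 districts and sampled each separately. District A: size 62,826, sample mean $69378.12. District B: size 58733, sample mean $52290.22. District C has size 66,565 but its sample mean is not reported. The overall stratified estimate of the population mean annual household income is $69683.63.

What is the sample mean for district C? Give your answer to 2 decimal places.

Σ Nₕx̄ₕ = N·μ, so 66565·x̄_C = 188124·69683.63 − (62826·69378.12 + 58733·52290.22).
= 13109163210.12 − 7429911258.38 = 5679251951.74.
x̄_C = 5679251951.74 / 66565 = 85318.8906... → 85318.89.

85318.89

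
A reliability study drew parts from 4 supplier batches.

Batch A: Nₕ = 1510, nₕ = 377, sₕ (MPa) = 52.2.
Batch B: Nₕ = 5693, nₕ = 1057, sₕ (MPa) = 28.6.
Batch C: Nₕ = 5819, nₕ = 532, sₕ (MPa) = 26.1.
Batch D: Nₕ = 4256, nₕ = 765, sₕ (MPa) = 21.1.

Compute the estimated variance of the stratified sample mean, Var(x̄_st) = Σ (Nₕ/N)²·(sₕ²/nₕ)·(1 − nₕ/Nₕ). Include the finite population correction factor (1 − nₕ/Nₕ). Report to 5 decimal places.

N = 17278; Wₕ = Nₕ/N.
batch A: (1510/17278)²·52.2²/377·(1 − 377/1510) = 0.04142090
batch B: (5693/17278)²·28.6²/1057·(1 − 1057/5693) = 0.06841554
batch C: (5819/17278)²·26.1²/532·(1 − 532/5819) = 0.13195933
batch D: (4256/17278)²·21.1²/765·(1 − 765/4256) = 0.02896463
Sum = 0.27076041 → 0.27076.

0.27076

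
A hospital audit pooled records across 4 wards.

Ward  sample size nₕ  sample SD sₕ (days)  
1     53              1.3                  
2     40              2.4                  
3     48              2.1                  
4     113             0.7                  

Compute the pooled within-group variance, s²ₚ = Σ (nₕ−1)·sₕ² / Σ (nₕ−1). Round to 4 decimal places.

2.2987

Degrees of freedom: 52 + 39 + 47 + 112 = 250.
Σ(nₕ−1)sₕ² = 52·1.69 + 39·5.76 + 47·4.41 + 112·0.49 = 574.67.
s²ₚ = 574.67 / 250 = 2.29868 → 2.2987.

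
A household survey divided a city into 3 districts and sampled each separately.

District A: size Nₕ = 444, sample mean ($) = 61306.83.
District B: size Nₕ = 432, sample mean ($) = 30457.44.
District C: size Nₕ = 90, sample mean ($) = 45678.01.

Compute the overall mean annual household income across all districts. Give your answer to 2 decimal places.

46054.73

N = 966; weights Wₕ = Nₕ/N = (0.4596, 0.4472, 0.0932).
x̄_st = Σ Wₕ·x̄ₕ = 0.4596·61306.83 + 0.4472·30457.44 + 0.0932·45678.01 ≈ 46054.7283...
→ 46054.73.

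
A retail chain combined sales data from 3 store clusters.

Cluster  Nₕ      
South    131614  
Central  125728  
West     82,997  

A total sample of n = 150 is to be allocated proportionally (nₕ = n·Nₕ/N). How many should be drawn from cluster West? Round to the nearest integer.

Share of cluster West = 82997/340339 = 0.24387.
Allocate 150 × 0.24387 = 36.580... → 37.

37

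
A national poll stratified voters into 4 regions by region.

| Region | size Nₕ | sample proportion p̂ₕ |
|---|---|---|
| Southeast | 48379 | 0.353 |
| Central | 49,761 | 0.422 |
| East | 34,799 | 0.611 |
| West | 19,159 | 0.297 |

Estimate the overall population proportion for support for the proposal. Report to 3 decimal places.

0.428

N = 48379 + 49761 + 34799 + 19159 = 152098.
Overall proportion = Σ (Nₕ/N)·p̂ₕ.
Σ Nₕp̂ₕ = 17077.787 + 20999.142 + 21262.189 + 5690.223 = 65029.341.
65029.341 / 152098 = 0.42755... → 0.428.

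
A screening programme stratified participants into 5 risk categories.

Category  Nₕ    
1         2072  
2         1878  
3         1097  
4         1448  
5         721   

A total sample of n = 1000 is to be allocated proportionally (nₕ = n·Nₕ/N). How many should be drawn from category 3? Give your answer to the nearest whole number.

152

N = 2072 + 1878 + 1097 + 1448 + 721 = 7216.
n_3 = 1000·1097/7216 = 152.023... → 152.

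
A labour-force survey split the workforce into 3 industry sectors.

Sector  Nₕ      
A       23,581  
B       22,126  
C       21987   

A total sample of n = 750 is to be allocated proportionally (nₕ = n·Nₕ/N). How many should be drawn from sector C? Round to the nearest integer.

N = 23581 + 22126 + 21987 = 67694.
n_C = 750·21987/67694 = 243.600... → 244.

244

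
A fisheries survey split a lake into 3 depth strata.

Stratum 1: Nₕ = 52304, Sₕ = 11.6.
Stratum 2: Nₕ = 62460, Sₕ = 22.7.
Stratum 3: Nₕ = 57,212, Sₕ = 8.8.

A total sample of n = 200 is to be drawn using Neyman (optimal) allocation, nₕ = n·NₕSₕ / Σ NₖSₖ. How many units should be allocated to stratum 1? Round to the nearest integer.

1: NₕSₕ = 52304·11.6 = 606726.4
2: NₕSₕ = 62460·22.7 = 1417842
3: NₕSₕ = 57212·8.8 = 503465.6
Σ NₕSₕ = 2528034.
n_1 = 200·606726.4/2528034 = 48.000... → 48.

48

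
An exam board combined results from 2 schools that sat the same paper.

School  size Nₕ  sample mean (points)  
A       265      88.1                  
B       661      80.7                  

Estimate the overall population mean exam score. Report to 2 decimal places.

82.82

N = 265 + 661 = 926.
The stratified mean weights each stratum mean by its population share Nₕ/N.
Σ Nₕx̄ₕ = 265·88.1 + 661·80.7 = 23346.5 + 53342.7 = 76689.2.
Divide by N: 76689.2 / 926 = 82.8177... → 82.82.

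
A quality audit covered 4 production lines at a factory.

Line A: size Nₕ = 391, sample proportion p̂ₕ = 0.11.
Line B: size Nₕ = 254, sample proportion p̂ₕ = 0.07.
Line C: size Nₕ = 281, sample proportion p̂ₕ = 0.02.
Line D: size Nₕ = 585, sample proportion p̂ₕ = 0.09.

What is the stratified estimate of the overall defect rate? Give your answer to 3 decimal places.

Wₕ = Nₕ/N with N = 1511: 0.2588, 0.1681, 0.1860, 0.3872.
p̂_st = 0.2588·0.11 + 0.1681·0.07 + 0.1860·0.02 + 0.3872·0.09 ≈ 0.07880... → 0.079.

0.079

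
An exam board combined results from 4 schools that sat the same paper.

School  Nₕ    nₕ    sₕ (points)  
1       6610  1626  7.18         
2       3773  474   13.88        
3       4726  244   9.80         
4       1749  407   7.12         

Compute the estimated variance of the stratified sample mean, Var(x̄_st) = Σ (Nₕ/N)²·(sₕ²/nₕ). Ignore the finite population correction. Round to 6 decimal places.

N = 16858; Wₕ = Nₕ/N.
school 1: (6610/16858)²·7.18²/1626 = 0.004874378
school 2: (3773/16858)²·13.88²/474 = 0.020359265
school 3: (4726/16858)²·9.80²/244 = 0.030934113
school 4: (1749/16858)²·7.12²/407 = 0.001340705
Sum = 0.057508460 → 0.057508.

0.057508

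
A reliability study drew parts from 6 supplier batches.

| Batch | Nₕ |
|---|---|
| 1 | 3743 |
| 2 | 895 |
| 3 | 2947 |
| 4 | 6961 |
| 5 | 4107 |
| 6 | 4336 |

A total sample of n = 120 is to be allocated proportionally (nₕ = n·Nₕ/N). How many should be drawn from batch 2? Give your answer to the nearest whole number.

5

Share of batch 2 = 895/22989 = 0.03893.
Allocate 120 × 0.03893 = 4.672... → 5.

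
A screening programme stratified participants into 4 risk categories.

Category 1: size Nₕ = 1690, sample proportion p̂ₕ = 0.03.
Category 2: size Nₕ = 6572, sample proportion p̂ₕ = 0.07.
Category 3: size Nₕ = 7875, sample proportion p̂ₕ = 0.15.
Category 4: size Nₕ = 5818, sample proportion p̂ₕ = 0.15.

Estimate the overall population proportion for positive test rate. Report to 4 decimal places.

0.1168

Wₕ = Nₕ/N with N = 21955: 0.0770, 0.2993, 0.3587, 0.2650.
p̂_st = 0.0770·0.03 + 0.2993·0.07 + 0.3587·0.15 + 0.2650·0.15 ≈ 0.116816... → 0.1168.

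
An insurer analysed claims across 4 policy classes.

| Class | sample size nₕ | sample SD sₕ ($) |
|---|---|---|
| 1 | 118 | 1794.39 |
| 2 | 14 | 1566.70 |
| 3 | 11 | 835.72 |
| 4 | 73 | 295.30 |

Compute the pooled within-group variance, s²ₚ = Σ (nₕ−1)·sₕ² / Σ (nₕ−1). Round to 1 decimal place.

1: (118−1)·1794.39² = 117·3219835.4721 = 376720750.2357
2: (14−1)·1566.70² = 13·2454548.89 = 31909135.57
3: (11−1)·835.72² = 10·698427.9184 = 6984279.184
4: (73−1)·295.30² = 72·87202.09 = 6278550.48
Numerator = 421892715.4697; denominator = Σ(nₕ−1) = 212.
s²ₚ = 421892715.4697/212 = 1990059.979... → 1990060.0.

1990060.0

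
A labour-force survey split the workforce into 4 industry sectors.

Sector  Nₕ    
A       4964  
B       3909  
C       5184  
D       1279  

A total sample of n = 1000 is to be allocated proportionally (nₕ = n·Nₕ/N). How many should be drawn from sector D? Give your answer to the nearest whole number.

83

Share of sector D = 1279/15336 = 0.08340.
Allocate 1000 × 0.08340 = 83.399... → 83.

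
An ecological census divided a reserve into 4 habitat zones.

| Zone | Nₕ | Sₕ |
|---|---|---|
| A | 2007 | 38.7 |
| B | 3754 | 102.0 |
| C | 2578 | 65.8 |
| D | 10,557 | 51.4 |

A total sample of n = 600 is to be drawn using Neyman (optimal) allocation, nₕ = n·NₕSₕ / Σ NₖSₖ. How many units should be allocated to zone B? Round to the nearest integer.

196

Σ NₕSₕ = 2007·38.7 + 3754·102.0 + 2578·65.8 + 10557·51.4 = 1172841.1.
Share for B: 382908/1172841.1 = 0.32648.
n_B = 600 × 0.32648 = 195.887... → 196.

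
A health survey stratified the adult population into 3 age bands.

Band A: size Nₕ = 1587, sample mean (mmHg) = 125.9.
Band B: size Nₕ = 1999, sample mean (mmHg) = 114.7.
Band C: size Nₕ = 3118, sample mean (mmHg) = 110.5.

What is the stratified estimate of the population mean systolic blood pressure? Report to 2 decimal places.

x̄_st = (Σ Nₕx̄ₕ) / (Σ Nₕ) = (1587·125.9 + 1999·114.7 + 3118·110.5) / 6704
= 773627.6 / 6704 = 115.3979... → 115.40.

115.40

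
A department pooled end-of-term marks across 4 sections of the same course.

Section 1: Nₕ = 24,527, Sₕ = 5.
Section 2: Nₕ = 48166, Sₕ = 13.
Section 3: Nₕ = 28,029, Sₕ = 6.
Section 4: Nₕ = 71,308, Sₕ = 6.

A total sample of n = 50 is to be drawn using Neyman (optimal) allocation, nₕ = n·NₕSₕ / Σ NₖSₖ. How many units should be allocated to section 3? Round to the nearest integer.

Σ NₕSₕ = 24527·5 + 48166·13 + 28029·6 + 71308·6 = 1344815.
Share for 3: 168174/1344815 = 0.12505.
n_3 = 50 × 0.12505 = 6.253... → 6.

6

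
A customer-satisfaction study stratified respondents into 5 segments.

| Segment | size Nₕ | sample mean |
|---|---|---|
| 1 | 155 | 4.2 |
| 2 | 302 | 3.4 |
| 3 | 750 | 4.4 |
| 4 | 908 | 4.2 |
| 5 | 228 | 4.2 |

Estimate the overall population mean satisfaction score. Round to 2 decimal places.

4.16

N = 155 + 302 + 750 + 908 + 228 = 2343.
Overall mean = Σ (Nₕ/N)·x̄ₕ — weight by population share, not a simple average.
Σ Nₕx̄ₕ = 155·4.2 + 302·3.4 + 750·4.4 + 908·4.2 + 228·4.2 = 651 + 1026.8 + 3300 + 3813.6 + 957.6 = 9749.
Divide by N: 9749 / 2343 = 4.1609... → 4.16.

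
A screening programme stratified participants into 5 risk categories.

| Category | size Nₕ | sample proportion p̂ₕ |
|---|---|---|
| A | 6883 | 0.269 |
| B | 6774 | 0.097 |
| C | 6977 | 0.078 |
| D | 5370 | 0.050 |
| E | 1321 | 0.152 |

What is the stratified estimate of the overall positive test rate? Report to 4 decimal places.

0.1289

Wₕ = Nₕ/N with N = 27325: 0.2519, 0.2479, 0.2553, 0.1965, 0.0483.
p̂_st = 0.2519·0.269 + 0.2479·0.097 + 0.2553·0.078 + 0.1965·0.050 + 0.0483·0.152 ≈ 0.128897... → 0.1289.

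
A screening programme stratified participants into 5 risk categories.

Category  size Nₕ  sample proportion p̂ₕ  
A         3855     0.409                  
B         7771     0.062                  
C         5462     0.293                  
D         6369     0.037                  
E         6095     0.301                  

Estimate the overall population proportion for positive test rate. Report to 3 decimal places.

0.194

N = 3855 + 7771 + 5462 + 6369 + 6095 = 29552.
Overall proportion = Σ (Nₕ/N)·p̂ₕ.
Σ Nₕp̂ₕ = 1576.695 + 481.802 + 1600.366 + 235.653 + 1834.595 = 5729.111.
5729.111 / 29552 = 0.19387... → 0.194.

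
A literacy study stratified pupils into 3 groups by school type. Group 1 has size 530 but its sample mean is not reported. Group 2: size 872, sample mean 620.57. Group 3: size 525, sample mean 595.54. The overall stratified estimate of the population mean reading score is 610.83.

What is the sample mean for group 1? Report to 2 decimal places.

N = 530 + 872 + 525 = 1927.
Overall total = μ·N = 610.83·1927 = 1177069.41.
Subtract the known strata: 872·620.57 + 525·595.54 = 853795.54.
Remaining total for group 1: 1177069.41 − 853795.54 = 323273.87.
Divide by its size: 323273.87 / 530 = 609.9507... → 609.95.

609.95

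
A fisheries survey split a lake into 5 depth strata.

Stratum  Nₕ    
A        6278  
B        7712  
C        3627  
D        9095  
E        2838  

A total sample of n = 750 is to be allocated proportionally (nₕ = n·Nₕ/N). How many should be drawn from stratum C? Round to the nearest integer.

92

N = 6278 + 7712 + 3627 + 9095 + 2838 = 29550.
n_C = 750·3627/29550 = 92.056... → 92.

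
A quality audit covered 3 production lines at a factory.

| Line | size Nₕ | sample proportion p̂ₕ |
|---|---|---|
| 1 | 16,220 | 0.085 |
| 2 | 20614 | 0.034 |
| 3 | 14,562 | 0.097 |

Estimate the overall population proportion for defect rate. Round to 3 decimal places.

N = 16220 + 20614 + 14562 = 51396.
Overall proportion = Σ (Nₕ/N)·p̂ₕ.
Σ Nₕp̂ₕ = 1378.7 + 700.876 + 1412.514 = 3492.09.
3492.09 / 51396 = 0.06794... → 0.068.

0.068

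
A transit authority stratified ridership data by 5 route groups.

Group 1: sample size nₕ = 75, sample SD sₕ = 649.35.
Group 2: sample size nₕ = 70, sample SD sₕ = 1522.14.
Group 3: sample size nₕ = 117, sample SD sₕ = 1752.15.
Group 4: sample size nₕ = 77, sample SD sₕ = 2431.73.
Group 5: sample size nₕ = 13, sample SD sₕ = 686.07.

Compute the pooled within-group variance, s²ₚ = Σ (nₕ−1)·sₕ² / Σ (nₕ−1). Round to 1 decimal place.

2888336.2

1: (75−1)·649.35² = 74·421655.4225 = 31202501.265
2: (70−1)·1522.14² = 69·2316910.1796 = 159866802.3924
3: (117−1)·1752.15² = 116·3070029.6225 = 356123436.21
4: (77−1)·2431.73² = 76·5913310.7929 = 449411620.2604
5: (13−1)·686.07² = 12·470692.0449 = 5648304.5388
Numerator = 1002252664.6666; denominator = Σ(nₕ−1) = 347.
s²ₚ = 1002252664.6666/347 = 2888336.209... → 2888336.2.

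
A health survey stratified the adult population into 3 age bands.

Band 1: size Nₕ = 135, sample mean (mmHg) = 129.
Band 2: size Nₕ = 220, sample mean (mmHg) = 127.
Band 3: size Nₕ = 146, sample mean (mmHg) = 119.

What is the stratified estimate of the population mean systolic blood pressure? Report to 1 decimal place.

125.2

N = 501; weights Wₕ = Nₕ/N = (0.2695, 0.4391, 0.2914).
x̄_st = Σ Wₕ·x̄ₕ = 0.2695·129 + 0.4391·127 + 0.2914·119 ≈ 125.208...
→ 125.2.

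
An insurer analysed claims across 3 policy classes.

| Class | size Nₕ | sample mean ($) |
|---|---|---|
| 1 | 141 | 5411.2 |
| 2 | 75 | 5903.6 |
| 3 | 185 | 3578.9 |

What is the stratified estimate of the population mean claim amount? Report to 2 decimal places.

N = 141 + 75 + 185 = 401.
Overall mean = Σ (Nₕ/N)·x̄ₕ — weight by population share, not a simple average.
Σ Nₕx̄ₕ = 141·5411.2 + 75·5903.6 + 185·3578.9 = 762979.2 + 442770 + 662096.5 = 1867845.7.
Divide by N: 1867845.7 / 401 = 4657.9693... → 4657.97.

4657.97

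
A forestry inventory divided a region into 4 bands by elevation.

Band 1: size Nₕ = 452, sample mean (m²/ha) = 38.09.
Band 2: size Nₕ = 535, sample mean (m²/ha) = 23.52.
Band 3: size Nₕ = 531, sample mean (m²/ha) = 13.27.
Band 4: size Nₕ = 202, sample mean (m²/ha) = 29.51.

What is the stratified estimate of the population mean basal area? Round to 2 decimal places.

x̄_st = (Σ Nₕx̄ₕ) / (Σ Nₕ) = (452·38.09 + 535·23.52 + 531·13.27 + 202·29.51) / 1720
= 42807.27 / 1720 = 24.8879... → 24.89.

24.89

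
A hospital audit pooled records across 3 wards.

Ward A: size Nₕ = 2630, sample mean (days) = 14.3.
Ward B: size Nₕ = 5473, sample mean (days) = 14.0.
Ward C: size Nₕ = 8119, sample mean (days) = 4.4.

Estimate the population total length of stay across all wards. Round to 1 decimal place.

149954.6

Population total = Σ Nₕ·x̄ₕ (each stratum's size times its mean).
2630·14.3 + 5473·14.0 + 8119·4.4 = 37609 + 76622 + 35723.6 = 149954.6.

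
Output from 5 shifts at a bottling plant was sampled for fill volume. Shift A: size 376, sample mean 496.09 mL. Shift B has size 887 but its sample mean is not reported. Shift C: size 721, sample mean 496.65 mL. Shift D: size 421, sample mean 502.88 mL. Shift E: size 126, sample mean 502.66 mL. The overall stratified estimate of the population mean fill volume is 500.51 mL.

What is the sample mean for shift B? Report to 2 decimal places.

504.09

N = 376 + 887 + 721 + 421 + 126 = 2531.
Overall total = μ·N = 500.51·2531 = 1266790.81.
Subtract the known strata: 376·496.09 + 721·496.65 + 421·502.88 + 126·502.66 = 819662.13.
Remaining total for shift B: 1266790.81 − 819662.13 = 447128.68.
Divide by its size: 447128.68 / 887 = 504.0910... → 504.09.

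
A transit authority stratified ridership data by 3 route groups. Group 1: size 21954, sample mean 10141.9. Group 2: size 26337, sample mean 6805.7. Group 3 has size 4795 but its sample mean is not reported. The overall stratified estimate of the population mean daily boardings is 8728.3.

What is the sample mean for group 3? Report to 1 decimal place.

12816.2

N = 21954 + 26337 + 4795 = 53086.
Overall total = μ·N = 8728.3·53086 = 463350533.8.
Subtract the known strata: 21954·10141.9 + 26337·6805.7 = 401896993.5.
Remaining total for group 3: 463350533.8 − 401896993.5 = 61453540.3.
Divide by its size: 61453540.3 / 4795 = 12816.171... → 12816.2.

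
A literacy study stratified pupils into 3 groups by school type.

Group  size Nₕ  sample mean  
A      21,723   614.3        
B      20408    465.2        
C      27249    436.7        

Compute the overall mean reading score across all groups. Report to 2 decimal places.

500.69

N = 21723 + 20408 + 27249 = 69380.
Weight each subgroup mean by Nₕ/N and sum.
Σ Nₕx̄ₕ = 21723·614.3 + 20408·465.2 + 27249·436.7 = 13344438.9 + 9493801.6 + 11899638.3 = 34737878.8.
Divide by N: 34737878.8 / 69380 = 500.6901... → 500.69.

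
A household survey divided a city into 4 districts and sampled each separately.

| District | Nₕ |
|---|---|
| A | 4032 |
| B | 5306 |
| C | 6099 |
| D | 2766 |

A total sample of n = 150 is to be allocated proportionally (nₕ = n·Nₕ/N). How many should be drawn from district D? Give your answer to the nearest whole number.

23

N = 4032 + 5306 + 6099 + 2766 = 18203.
n_D = 150·2766/18203 = 22.793... → 23.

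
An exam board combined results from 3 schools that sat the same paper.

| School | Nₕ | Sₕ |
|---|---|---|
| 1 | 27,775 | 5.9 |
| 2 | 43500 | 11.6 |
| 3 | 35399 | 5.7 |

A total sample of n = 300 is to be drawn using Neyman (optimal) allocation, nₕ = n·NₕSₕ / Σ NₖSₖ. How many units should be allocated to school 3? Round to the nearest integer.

70

Σ NₕSₕ = 27775·5.9 + 43500·11.6 + 35399·5.7 = 870246.8.
Share for 3: 201774.3/870246.8 = 0.23186.
n_3 = 300 × 0.23186 = 69.558... → 70.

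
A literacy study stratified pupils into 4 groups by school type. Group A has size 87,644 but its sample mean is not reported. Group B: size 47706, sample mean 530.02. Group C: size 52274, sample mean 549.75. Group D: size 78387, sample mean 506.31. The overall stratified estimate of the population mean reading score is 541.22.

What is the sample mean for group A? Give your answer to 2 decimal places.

573.45

Σ Nₕx̄ₕ = N·μ, so 87644·x̄_A = 266011·541.22 − (47706·530.02 + 52274·549.75 + 78387·506.31).
= 143970473.42 − 93710887.59 = 50259585.83.
x̄_A = 50259585.83 / 87644 = 573.4515... → 573.45.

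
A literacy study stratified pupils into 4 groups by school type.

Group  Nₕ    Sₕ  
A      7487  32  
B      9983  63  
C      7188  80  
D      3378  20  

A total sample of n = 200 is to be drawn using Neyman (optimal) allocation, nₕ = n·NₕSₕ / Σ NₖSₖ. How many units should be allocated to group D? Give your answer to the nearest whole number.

9

A: NₕSₕ = 7487·32 = 239584
B: NₕSₕ = 9983·63 = 628929
C: NₕSₕ = 7188·80 = 575040
D: NₕSₕ = 3378·20 = 67560
Σ NₕSₕ = 1511113.
n_D = 200·67560/1511113 = 8.942... → 9.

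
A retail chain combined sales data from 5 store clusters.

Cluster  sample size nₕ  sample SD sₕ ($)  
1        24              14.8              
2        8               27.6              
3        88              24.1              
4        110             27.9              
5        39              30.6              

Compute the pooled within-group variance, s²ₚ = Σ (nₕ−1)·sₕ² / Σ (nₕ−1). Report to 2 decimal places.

686.85

1: (24−1)·14.8² = 23·219.04 = 5037.92
2: (8−1)·27.6² = 7·761.76 = 5332.32
3: (88−1)·24.1² = 87·580.81 = 50530.47
4: (110−1)·27.9² = 109·778.41 = 84846.69
5: (39−1)·30.6² = 38·936.36 = 35581.68
Numerator = 181329.08; denominator = Σ(nₕ−1) = 264.
s²ₚ = 181329.08/264 = 686.8526... → 686.85.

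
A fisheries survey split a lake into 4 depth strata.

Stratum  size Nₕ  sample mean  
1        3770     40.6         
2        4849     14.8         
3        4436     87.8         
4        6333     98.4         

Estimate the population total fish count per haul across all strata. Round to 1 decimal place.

1237475.2

1: 3770·40.6 = 153062
2: 4849·14.8 = 71765.2
3: 4436·87.8 = 389480.8
4: 6333·98.4 = 623167.2
τ̂ = Σ Nₕx̄ₕ = 1237475.2.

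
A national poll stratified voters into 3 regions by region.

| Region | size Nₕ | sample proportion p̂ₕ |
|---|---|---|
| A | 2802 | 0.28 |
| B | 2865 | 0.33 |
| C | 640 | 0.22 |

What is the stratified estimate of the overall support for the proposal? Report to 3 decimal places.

N = 2802 + 2865 + 640 = 6307.
Overall proportion = Σ (Nₕ/N)·p̂ₕ.
Σ Nₕp̂ₕ = 784.56 + 945.45 + 140.8 = 1870.81.
1870.81 / 6307 = 0.29662... → 0.297.

0.297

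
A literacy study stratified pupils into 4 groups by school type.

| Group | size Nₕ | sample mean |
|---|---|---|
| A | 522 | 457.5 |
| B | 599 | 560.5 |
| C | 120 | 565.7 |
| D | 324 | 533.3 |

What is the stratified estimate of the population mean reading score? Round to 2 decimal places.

520.91

N = 522 + 599 + 120 + 324 = 1565.
The stratified mean weights each stratum mean by its population share Nₕ/N.
Σ Nₕx̄ₕ = 522·457.5 + 599·560.5 + 120·565.7 + 324·533.3 = 238815 + 335739.5 + 67884 + 172789.2 = 815227.7.
Divide by N: 815227.7 / 1565 = 520.9123... → 520.91.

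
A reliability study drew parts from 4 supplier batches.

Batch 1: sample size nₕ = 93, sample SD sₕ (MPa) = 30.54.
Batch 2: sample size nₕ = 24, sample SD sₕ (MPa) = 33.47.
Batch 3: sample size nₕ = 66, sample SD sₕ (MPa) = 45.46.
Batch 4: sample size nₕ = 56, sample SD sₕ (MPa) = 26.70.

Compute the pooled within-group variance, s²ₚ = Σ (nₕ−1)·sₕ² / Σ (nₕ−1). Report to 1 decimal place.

Degrees of freedom: 92 + 23 + 65 + 55 = 235.
Σ(nₕ−1)sₕ² = 92·932.6916 + 23·1120.2409 + 65·2066.6116 + 55·712.89 = 285111.8719.
s²ₚ = 285111.8719 / 235 = 1213.242... → 1213.2.

1213.2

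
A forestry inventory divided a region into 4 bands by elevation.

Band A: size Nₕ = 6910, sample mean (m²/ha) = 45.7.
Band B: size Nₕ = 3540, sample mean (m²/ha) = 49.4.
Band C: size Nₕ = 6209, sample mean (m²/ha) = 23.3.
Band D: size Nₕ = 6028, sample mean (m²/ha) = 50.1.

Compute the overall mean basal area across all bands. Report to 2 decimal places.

41.32

N = 6910 + 3540 + 6209 + 6028 = 22687.
Overall mean = Σ (Nₕ/N)·x̄ₕ — weight by population share, not a simple average.
Σ Nₕx̄ₕ = 6910·45.7 + 3540·49.4 + 6209·23.3 + 6028·50.1 = 315787 + 174876 + 144669.7 + 302002.8 = 937335.5.
Divide by N: 937335.5 / 22687 = 41.3160... → 41.32.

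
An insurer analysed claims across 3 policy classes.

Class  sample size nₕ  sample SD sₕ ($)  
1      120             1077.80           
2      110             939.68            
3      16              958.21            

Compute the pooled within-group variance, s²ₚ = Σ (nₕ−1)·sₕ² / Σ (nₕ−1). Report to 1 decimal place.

Degrees of freedom: 119 + 109 + 15 = 243.
Σ(nₕ−1)sₕ² = 119·1161652.84 + 109·882998.5024 + 15·918166.4041 = 248256020.7831.
s²ₚ = 248256020.7831 / 243 = 1021629.715... → 1021629.7.

1021629.7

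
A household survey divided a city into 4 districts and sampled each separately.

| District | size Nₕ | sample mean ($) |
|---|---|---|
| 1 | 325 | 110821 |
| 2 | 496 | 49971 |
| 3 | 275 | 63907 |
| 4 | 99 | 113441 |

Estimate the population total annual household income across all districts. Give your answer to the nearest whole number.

89607525

Population total = Σ Nₕ·x̄ₕ (each stratum's size times its mean).
325·110821 + 496·49971 + 275·63907 + 99·113441 = 36016825 + 24785616 + 17574425 + 11230659 = 89607525.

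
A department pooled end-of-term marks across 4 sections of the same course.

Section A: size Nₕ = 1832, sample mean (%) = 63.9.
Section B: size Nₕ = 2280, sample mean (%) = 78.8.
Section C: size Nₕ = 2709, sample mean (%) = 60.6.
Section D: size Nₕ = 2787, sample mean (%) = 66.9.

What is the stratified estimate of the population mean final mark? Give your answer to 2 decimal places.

N = 1832 + 2280 + 2709 + 2787 = 9608.
Overall mean = Σ (Nₕ/N)·x̄ₕ — weight by population share, not a simple average.
Σ Nₕx̄ₕ = 1832·63.9 + 2280·78.8 + 2709·60.6 + 2787·66.9 = 117064.8 + 179664 + 164165.4 + 186450.3 = 647344.5.
Divide by N: 647344.5 / 9608 = 67.3756... → 67.38.

67.38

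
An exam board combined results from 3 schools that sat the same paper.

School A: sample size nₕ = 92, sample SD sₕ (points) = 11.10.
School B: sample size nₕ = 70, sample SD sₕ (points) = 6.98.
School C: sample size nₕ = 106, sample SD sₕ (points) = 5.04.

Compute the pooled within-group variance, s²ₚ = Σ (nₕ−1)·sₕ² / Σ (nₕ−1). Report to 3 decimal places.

Degrees of freedom: 91 + 69 + 105 = 265.
Σ(nₕ−1)sₕ² = 91·123.21 + 69·48.7204 + 105·25.4016 = 17240.9856.
s²ₚ = 17240.9856 / 265 = 65.06032... → 65.060.

65.060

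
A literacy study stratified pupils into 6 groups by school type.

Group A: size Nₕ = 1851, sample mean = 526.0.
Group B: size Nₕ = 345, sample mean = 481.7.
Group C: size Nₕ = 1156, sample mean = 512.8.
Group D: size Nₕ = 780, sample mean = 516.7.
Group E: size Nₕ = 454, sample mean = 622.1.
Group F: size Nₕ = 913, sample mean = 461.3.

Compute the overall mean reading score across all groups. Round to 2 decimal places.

N = 1851 + 345 + 1156 + 780 + 454 + 913 = 5499.
Weight each subgroup mean by Nₕ/N and sum.
Σ Nₕx̄ₕ = 1851·526.0 + 345·481.7 + 1156·512.8 + 780·516.7 + 454·622.1 + 913·461.3 = 973626 + 166186.5 + 592796.8 + 403026 + 282433.4 + 421166.9 = 2839235.6.
Divide by N: 2839235.6 / 5499 = 516.3185... → 516.32.

516.32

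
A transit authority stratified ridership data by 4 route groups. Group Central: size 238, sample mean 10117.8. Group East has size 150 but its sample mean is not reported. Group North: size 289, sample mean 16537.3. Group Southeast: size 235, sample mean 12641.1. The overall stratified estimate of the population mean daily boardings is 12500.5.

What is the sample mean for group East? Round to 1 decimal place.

8283.2

N = 238 + 150 + 289 + 235 = 912.
Overall total = μ·N = 12500.5·912 = 11400456.
Subtract the known strata: 238·10117.8 + 289·16537.3 + 235·12641.1 = 10157974.6.
Remaining total for group East: 11400456 − 10157974.6 = 1242481.4.
Divide by its size: 1242481.4 / 150 = 8283.209... → 8283.2.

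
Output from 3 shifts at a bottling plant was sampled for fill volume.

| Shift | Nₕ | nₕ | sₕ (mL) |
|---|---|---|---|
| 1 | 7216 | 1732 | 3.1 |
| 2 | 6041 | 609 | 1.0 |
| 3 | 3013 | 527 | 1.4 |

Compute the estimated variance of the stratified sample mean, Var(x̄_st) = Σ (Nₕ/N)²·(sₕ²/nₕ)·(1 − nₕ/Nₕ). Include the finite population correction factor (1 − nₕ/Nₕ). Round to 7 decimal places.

0.0011382

N = 16270. Term for each stratum: Wₕ²sₕ²/nₕ·(1−nₕ/Nₕ).
Var(x̄_st) = 0.0008294579 + 0.0002035524 + 0.0001052375 = 0.0011382478 → 0.0011382.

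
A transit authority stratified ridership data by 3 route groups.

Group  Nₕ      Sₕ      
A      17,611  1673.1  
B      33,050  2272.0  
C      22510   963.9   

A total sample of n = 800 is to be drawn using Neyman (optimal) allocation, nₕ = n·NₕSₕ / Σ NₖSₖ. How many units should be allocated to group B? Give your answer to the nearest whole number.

476

A: NₕSₕ = 17611·1673.1 = 29464964.1
B: NₕSₕ = 33050·2272.0 = 75089600
C: NₕSₕ = 22510·963.9 = 21697389
Σ NₕSₕ = 126251953.1.
n_B = 800·75089600/126251953.1 = 475.808... → 476.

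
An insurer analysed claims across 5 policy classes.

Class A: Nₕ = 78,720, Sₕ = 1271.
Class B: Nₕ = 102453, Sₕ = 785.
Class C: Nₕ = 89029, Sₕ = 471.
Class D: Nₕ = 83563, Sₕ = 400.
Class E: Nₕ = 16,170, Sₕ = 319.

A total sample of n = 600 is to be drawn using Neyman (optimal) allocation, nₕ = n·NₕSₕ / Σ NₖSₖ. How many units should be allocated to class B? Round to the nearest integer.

185

Σ NₕSₕ = 78720·1271 + 102453·785 + 89029·471 + 83563·400 + 16170·319 = 260994814.
Share for B: 80425605/260994814 = 0.30815.
n_B = 600 × 0.30815 = 184.890... → 185.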